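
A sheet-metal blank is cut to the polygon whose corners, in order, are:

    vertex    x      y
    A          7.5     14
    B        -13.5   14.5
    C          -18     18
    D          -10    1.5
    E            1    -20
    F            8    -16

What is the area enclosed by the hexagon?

521.625

Apply the surveyor's formula: 2A = Σ (x_i·y_{i+1} − x_{i+1}·y_i), indices taken mod 6.
A→B: (7.5)(14.5) − (-13.5)(14) = 297.75
B→C: (-13.5)(18) − (-18)(14.5) = 18
C→D: (-18)(1.5) − (-10)(18) = 153
D→E: (-10)(-20) − (1)(1.5) = 198.5
E→F: (1)(-16) − (8)(-20) = 144
F→A: (8)(14) − (7.5)(-16) = 232
Σ = 1043.25
Area = |Σ|/2 = 521.625.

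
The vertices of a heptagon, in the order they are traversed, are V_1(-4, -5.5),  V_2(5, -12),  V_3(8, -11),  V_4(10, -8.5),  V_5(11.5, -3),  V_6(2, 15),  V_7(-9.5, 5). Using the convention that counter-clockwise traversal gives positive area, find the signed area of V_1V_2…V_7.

Apply the surveyor's formula: 2A = Σ (x_i·y_{i+1} − x_{i+1}·y_i), indices taken mod 7.
Σ = (75.5) + (41) + (42) + (67.75) + (178.5) + (152.5) + (72.25) = 629.5
Signed area = Σ/2 = 314.75 (positive ⇒ counter-clockwise traversal).

314.75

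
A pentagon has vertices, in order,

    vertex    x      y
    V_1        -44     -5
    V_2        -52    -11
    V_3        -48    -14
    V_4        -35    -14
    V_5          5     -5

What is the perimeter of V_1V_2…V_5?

|V_1V_2| = √((-8)² + (-6)²) = √100 = 10
|V_2V_3| = √((4)² + (-3)²) = √25 = 5
|V_3V_4| = √((13)² + (0)²) = √169 = 13
|V_4V_5| = √((40)² + (9)²) = √1681 = 41
|V_5V_1| = √((-49)² + (0)²) = √2401 = 49
Perimeter = 10 + 5 + 13 + 41 + 49 = 118.

118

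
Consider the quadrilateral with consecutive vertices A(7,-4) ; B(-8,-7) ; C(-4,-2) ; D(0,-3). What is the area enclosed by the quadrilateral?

30

Apply the shoelace (surveyor's) formula: 2A = Σ (x_i·y_{i+1} − x_{i+1}·y_i), indices taken mod 4.
Σ = (-81) + (-12) + (12) + (21) = -60
Area = |Σ|/2 = 30.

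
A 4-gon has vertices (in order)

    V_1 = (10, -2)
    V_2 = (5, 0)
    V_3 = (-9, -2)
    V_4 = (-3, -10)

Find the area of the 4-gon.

Apply the shoelace formula: 2A = Σ (x_i·y_{i+1} − x_{i+1}·y_i), indices taken mod 4.
V_1→V_2: (10)(0) − (5)(-2) = 10
V_2→V_3: (5)(-2) − (-9)(0) = -10
V_3→V_4: (-9)(-10) − (-3)(-2) = 84
V_4→V_1: (-3)(-2) − (10)(-10) = 106
Σ = 190
Area = |Σ|/2 = 95.

95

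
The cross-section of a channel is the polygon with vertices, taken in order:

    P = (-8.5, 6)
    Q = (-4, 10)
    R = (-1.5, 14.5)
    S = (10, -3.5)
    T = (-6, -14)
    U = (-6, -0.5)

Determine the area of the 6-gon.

Cross-terms: -61, -43, -139.75, -161, -81, -40.25  ⇒  Σ = -526
Area = |Σ|/2 = 263.

263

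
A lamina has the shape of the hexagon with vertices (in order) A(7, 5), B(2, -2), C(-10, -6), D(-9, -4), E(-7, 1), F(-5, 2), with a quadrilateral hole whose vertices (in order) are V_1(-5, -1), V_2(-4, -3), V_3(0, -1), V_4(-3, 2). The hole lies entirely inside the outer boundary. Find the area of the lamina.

65

Outer boundary:
A→B: (7)(-2) − (2)(5) = -24
B→C: (2)(-6) − (-10)(-2) = -32
C→D: (-10)(-4) − (-9)(-6) = -14
D→E: (-9)(1) − (-7)(-4) = -37
E→F: (-7)(2) − (-5)(1) = -9
F→A: (-5)(5) − (7)(2) = -39
Σ = -155
Area = |Σ|/2 = 77.5.
Hole:
Apply the surveyor's formula: 2A = Σ (x_i·y_{i+1} − x_{i+1}·y_i), indices taken mod 4.
Σ = (11) + (4) + (-3) + (13) = 25
Area = |Σ|/2 = 12.5.
Net area = 77.5 − 12.5 = 65.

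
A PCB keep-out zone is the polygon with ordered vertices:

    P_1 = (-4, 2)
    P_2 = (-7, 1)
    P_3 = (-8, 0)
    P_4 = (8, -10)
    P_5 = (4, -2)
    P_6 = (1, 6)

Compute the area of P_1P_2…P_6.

87

Apply the surveyor's formula: 2A = Σ (x_i·y_{i+1} − x_{i+1}·y_i), indices taken mod 6.
P_1→P_2: (-4)(1) − (-7)(2) = 10
P_2→P_3: (-7)(0) − (-8)(1) = 8
P_3→P_4: (-8)(-10) − (8)(0) = 80
P_4→P_5: (8)(-2) − (4)(-10) = 24
P_5→P_6: (4)(6) − (1)(-2) = 26
P_6→P_1: (1)(2) − (-4)(6) = 26
Σ = 174
Area = |Σ|/2 = 87.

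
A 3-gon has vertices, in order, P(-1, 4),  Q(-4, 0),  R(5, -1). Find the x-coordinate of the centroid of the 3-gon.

Apply the shoelace formula. First the cross-terms c_i = x_i·y_{i+1} − x_{i+1}·y_i:
  16, 4, 19  ⇒  2A = 39, A = 19.5.
Then Σ (x_i + x_{i+1})·c_i = 0, so x̄ = 0 / (6·19.5) = 0.

0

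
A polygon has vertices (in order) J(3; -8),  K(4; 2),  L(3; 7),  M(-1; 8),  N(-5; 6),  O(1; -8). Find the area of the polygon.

87.5

Apply the shoelace (surveyor's) formula: 2A = Σ (x_i·y_{i+1} − x_{i+1}·y_i), indices taken mod 6.
Cross-terms: 38, 22, 31, 34, 34, 16  ⇒  Σ = 175
Area = |Σ|/2 = 87.5.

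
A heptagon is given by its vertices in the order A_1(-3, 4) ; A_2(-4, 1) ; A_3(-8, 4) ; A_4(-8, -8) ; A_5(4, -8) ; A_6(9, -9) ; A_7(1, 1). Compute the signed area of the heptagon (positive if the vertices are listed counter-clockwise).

129

A_1→A_2: (-3)(1) − (-4)(4) = 13
A_2→A_3: (-4)(4) − (-8)(1) = -8
A_3→A_4: (-8)(-8) − (-8)(4) = 96
A_4→A_5: (-8)(-8) − (4)(-8) = 96
A_5→A_6: (4)(-9) − (9)(-8) = 36
A_6→A_7: (9)(1) − (1)(-9) = 18
A_7→A_1: (1)(4) − (-3)(1) = 7
Σ = 258
Signed area = Σ/2 = 129 (positive ⇒ counter-clockwise traversal).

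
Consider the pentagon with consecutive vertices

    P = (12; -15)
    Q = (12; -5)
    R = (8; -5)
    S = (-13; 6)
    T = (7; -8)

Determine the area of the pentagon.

68

Σ = (120) + (-20) + (-17) + (62) + (-9) = 136
Area = |Σ|/2 = 68.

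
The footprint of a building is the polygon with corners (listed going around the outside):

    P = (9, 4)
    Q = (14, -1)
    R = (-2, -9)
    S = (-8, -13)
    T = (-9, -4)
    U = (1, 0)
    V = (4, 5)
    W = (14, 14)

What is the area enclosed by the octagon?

Cross-terms: -65, -128, -46, -85, 4, 5, -14, -70  ⇒  Σ = -399
Area = |Σ|/2 = 199.5.

199.5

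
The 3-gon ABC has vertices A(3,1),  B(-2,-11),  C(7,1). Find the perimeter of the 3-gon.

|AB| = √((-5)² + (-12)²) = √169 = 13
|BC| = √((9)² + (12)²) = √225 = 15
|CA| = √((-4)² + (0)²) = √16 = 4
Perimeter = 13 + 15 + 4 = 32.

32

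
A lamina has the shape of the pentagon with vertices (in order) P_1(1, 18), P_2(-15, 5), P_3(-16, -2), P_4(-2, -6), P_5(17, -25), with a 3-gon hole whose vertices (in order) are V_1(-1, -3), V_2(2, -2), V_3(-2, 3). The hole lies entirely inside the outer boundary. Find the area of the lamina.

470.5

Outer boundary:
Σ = (275) + (110) + (92) + (152) + (331) = 960
Area = |Σ|/2 = 480.
Hole:
Apply Gauss's area formula: 2A = Σ (x_i·y_{i+1} − x_{i+1}·y_i), indices taken mod 3.
Cross-terms: 8, 2, 9  ⇒  Σ = 19
Area = |Σ|/2 = 9.5.
Net area = 480 − 9.5 = 470.5.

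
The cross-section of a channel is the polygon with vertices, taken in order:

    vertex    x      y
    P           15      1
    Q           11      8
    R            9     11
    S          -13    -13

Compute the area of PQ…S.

183

Apply the shoelace (surveyor's) formula: 2A = Σ (x_i·y_{i+1} − x_{i+1}·y_i), indices taken mod 4.
Σ = (109) + (49) + (26) + (182) = 366
Area = |Σ|/2 = 183.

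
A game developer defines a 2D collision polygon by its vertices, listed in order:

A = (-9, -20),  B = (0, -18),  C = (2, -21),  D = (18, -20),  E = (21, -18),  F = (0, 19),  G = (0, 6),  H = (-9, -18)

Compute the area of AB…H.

551.5

Apply the surveyor's formula: 2A = Σ (x_i·y_{i+1} − x_{i+1}·y_i), indices taken mod 8.
Σ = (162) + (36) + (338) + (96) + (399) + (0) + (54) + (18) = 1103
Area = |Σ|/2 = 551.5.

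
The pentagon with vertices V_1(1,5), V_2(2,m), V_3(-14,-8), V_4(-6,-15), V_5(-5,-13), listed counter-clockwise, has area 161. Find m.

Write out the shoelace sum; only the two edges meeting at V_2 involve m:
2·Area = [(1·m − 2·5) + (2·(-8) − (-14)·m)] + 153
       = 15·m + 127 = 322
⇒ m = 13.

13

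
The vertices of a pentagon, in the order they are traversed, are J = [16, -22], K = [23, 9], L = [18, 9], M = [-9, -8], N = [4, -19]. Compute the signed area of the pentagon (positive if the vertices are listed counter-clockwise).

J→K: (16)(9) − (23)(-22) = 650
K→L: (23)(9) − (18)(9) = 45
L→M: (18)(-8) − (-9)(9) = -63
M→N: (-9)(-19) − (4)(-8) = 203
N→J: (4)(-22) − (16)(-19) = 216
Σ = 1051
Signed area = Σ/2 = 525.5 (positive ⇒ counter-clockwise traversal).

525.5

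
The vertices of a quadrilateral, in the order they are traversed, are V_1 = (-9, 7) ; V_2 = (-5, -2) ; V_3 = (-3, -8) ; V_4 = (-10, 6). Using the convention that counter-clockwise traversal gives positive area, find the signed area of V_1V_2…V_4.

-13.5

Σ = (53) + (34) + (-98) + (-16) = -27
Signed area = Σ/2 = -13.5 (negative ⇒ clockwise traversal).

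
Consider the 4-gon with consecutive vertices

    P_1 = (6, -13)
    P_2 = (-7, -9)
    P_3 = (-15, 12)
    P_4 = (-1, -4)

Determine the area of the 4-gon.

127.5

Apply the surveyor's formula: 2A = Σ (x_i·y_{i+1} − x_{i+1}·y_i), indices taken mod 4.
Cross-terms: -145, -219, 72, 37  ⇒  Σ = -255
Area = |Σ|/2 = 127.5.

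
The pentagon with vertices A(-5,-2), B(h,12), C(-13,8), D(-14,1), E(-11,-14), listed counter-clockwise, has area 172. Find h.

Write out the shoelace sum; only the two edges meeting at B involve h:
2·Area = [((-5)·12 − h·(-2)) + (h·8 − (-13)·12)] + 258
       = 10·h + 354 = 344
⇒ h = -1.

-1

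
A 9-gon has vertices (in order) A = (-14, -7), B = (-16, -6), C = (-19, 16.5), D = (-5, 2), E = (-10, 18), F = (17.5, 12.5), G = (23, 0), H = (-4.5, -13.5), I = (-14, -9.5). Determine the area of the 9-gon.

Apply the shoelace formula: 2A = Σ (x_i·y_{i+1} − x_{i+1}·y_i), indices taken mod 9.
A→B: (-14)(-6) − (-16)(-7) = -28
B→C: (-16)(16.5) − (-19)(-6) = -378
C→D: (-19)(2) − (-5)(16.5) = 44.5
D→E: (-5)(18) − (-10)(2) = -70
E→F: (-10)(12.5) − (17.5)(18) = -440
F→G: (17.5)(0) − (23)(12.5) = -287.5
G→H: (23)(-13.5) − (-4.5)(0) = -310.5
H→I: (-4.5)(-9.5) − (-14)(-13.5) = -146.25
I→A: (-14)(-7) − (-14)(-9.5) = -35
Σ = -1650.75
Area = |Σ|/2 = 825.375.

825.375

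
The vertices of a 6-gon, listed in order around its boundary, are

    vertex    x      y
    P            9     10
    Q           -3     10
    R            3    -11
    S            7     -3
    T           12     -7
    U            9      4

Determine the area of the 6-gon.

Cross-terms: 120, 3, 68, -13, 111, 54  ⇒  Σ = 343
Area = |Σ|/2 = 171.5.

171.5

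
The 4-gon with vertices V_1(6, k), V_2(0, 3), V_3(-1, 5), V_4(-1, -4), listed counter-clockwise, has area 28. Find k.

-2

The doubled signed area Σ (x_i y_{i+1} − x_{i+1} y_i) is linear in k.
With k=0 it equals 54; the coefficient of k is -1 (from the two edges through V_1).
So -1·k + 54 = 2·28 = 56 ⇒ k = -2.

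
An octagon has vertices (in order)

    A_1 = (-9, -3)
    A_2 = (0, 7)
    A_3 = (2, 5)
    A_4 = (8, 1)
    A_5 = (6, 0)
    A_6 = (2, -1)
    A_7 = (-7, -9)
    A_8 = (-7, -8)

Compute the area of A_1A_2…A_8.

105

Apply the shoelace (surveyor's) formula: 2A = Σ (x_i·y_{i+1} − x_{i+1}·y_i), indices taken mod 8.
Cross-terms: -63, -14, -38, -6, -6, -25, -7, -51  ⇒  Σ = -210
Area = |Σ|/2 = 105.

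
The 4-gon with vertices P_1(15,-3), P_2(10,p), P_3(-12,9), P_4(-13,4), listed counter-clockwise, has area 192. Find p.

The doubled signed area Σ (x_i y_{i+1} − x_{i+1} y_i) is linear in p.
With p=0 it equals 168; the coefficient of p is 27 (from the two edges through P_2).
So 27·p + 168 = 2·192 = 384 ⇒ p = 8.

8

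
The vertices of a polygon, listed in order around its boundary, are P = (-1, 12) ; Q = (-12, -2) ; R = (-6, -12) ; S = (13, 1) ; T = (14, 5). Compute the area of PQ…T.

Apply the shoelace (surveyor's) formula: 2A = Σ (x_i·y_{i+1} − x_{i+1}·y_i), indices taken mod 5.
Cross-terms: 146, 132, 150, 51, 173  ⇒  Σ = 652
Area = |Σ|/2 = 326.

326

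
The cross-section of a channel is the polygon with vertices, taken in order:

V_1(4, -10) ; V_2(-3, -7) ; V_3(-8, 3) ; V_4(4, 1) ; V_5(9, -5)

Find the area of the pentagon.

Apply the shoelace formula: 2A = Σ (x_i·y_{i+1} − x_{i+1}·y_i), indices taken mod 5.
Cross-terms: -58, -65, -20, -29, -70  ⇒  Σ = -242
Area = |Σ|/2 = 121.

121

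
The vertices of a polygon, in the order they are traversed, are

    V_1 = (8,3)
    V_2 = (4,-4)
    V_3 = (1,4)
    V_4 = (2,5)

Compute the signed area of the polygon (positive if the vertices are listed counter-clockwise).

-30.5

Σ = (-44) + (20) + (-3) + (-34) = -61
Signed area = Σ/2 = -30.5 (negative ⇒ clockwise traversal).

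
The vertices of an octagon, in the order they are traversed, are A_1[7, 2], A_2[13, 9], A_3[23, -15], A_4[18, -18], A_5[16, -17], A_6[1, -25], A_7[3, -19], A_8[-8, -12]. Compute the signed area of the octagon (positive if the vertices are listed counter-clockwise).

-487

Apply the shoelace (surveyor's) formula: 2A = Σ (x_i·y_{i+1} − x_{i+1}·y_i), indices taken mod 8.
Σ = (37) + (-402) + (-144) + (-18) + (-383) + (56) + (-188) + (68) = -974
Signed area = Σ/2 = -487 (negative ⇒ clockwise traversal).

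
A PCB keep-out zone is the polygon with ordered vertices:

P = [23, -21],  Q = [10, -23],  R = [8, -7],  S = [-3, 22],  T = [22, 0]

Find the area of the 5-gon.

Apply the surveyor's formula: 2A = Σ (x_i·y_{i+1} − x_{i+1}·y_i), indices taken mod 5.
P→Q: (23)(-23) − (10)(-21) = -319
Q→R: (10)(-7) − (8)(-23) = 114
R→S: (8)(22) − (-3)(-7) = 155
S→T: (-3)(0) − (22)(22) = -484
T→P: (22)(-21) − (23)(0) = -462
Σ = -996
Area = |Σ|/2 = 498.

498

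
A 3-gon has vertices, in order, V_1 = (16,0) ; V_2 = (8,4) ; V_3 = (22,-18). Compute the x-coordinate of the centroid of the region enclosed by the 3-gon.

46/3

Apply the surveyor's formula. First the cross-terms c_i = x_i·y_{i+1} − x_{i+1}·y_i:
  64, -232, 288  ⇒  2A = 120, A = 60.
Then Σ (x_i + x_{i+1})·c_i = 5520, so x̄ = 5520 / (6·60) = 46/3.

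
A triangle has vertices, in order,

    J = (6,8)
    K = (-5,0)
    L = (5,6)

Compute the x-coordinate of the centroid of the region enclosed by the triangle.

2

Apply the shoelace formula. First the cross-terms c_i = x_i·y_{i+1} − x_{i+1}·y_i:
  40, -30, 4  ⇒  2A = 14, A = 7.
Then Σ (x_i + x_{i+1})·c_i = 84, so x̄ = 84 / (6·7) = 2.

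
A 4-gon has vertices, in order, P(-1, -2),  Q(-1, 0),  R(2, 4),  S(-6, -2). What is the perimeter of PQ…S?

|PQ| = √((0)² + (2)²) = √4 = 2
|QR| = √((3)² + (4)²) = √25 = 5
|RS| = √((-8)² + (-6)²) = √100 = 10
|SP| = √((5)² + (0)²) = √25 = 5
Perimeter = 2 + 5 + 10 + 5 = 22.

22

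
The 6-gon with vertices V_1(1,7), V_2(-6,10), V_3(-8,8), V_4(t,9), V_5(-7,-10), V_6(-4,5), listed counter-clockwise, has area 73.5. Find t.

Write out the shoelace sum; only the two edges meeting at V_4 involve t:
2·Area = [((-8)·9 − t·8) + (t·(-10) − (-7)·9)] + -24
       = -18·t + -33 = 147
⇒ t = -10.

-10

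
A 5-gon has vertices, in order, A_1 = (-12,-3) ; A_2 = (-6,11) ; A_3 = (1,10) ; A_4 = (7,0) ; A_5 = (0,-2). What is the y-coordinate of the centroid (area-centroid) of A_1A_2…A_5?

23/7

Apply the shoelace (surveyor's) formula. First the cross-terms c_i = x_i·y_{i+1} − x_{i+1}·y_i:
  -150, -71, -70, -14, -24  ⇒  2A = -329, A = -164.5.
Then Σ (y_i + y_{i+1})·c_i = -3243, so ȳ = -3243 / (6·(-164.5)) = 23/7.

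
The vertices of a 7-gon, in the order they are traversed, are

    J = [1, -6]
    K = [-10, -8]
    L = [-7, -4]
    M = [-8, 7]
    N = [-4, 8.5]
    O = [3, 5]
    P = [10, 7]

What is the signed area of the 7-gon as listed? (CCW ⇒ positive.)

-173.25

J→K: (1)(-8) − (-10)(-6) = -68
K→L: (-10)(-4) − (-7)(-8) = -16
L→M: (-7)(7) − (-8)(-4) = -81
M→N: (-8)(8.5) − (-4)(7) = -40
N→O: (-4)(5) − (3)(8.5) = -45.5
O→P: (3)(7) − (10)(5) = -29
P→J: (10)(-6) − (1)(7) = -67
Σ = -346.5
Signed area = Σ/2 = -173.25 (negative ⇒ clockwise traversal).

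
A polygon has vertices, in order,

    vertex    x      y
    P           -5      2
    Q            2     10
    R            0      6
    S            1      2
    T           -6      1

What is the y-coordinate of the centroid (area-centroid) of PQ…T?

27/7

Apply Gauss's area formula. First the cross-terms c_i = x_i·y_{i+1} − x_{i+1}·y_i:
  -54, 12, -6, 13, -7  ⇒  2A = -42, A = -21.
Then Σ (y_i + y_{i+1})·c_i = -486, so ȳ = -486 / (6·(-21)) = 27/7.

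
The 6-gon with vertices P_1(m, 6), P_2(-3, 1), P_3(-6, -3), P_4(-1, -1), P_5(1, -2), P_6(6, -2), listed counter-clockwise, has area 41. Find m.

The doubled signed area Σ (x_i y_{i+1} − x_{i+1} y_i) is linear in m.
With m=0 it equals 85; the coefficient of m is 3 (from the two edges through P_1).
So 3·m + 85 = 2·41 = 82 ⇒ m = -1.

-1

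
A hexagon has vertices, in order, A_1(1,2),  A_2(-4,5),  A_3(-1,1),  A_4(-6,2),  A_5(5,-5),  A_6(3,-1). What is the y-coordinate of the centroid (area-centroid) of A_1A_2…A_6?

Apply the surveyor's formula. First the cross-terms c_i = x_i·y_{i+1} − x_{i+1}·y_i:
  13, 1, 4, 20, 10, 7  ⇒  2A = 55, A = 27.5.
Then Σ (y_i + y_{i+1})·c_i = -4, so ȳ = -4 / (6·27.5) = -4/165.

-4/165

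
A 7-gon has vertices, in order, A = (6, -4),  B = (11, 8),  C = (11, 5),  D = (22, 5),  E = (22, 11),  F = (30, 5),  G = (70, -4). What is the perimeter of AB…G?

|AB| = √((5)² + (12)²) = √169 = 13
|BC| = √((0)² + (-3)²) = √9 = 3
|CD| = √((11)² + (0)²) = √121 = 11
|DE| = √((0)² + (6)²) = √36 = 6
|EF| = √((8)² + (-6)²) = √100 = 10
|FG| = √((40)² + (-9)²) = √1681 = 41
|GA| = √((-64)² + (0)²) = √4096 = 64
Perimeter = 13 + 3 + 11 + 6 + 10 + 41 + 64 = 148.

148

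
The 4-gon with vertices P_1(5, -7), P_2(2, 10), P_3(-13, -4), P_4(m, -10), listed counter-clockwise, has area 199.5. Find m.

Write out the shoelace sum; only the two edges meeting at P_4 involve m:
2·Area = [((-13)·(-10) − m·(-4)) + (m·(-7) − 5·(-10))] + 186
       = -3·m + 366 = 399
⇒ m = -11.

-11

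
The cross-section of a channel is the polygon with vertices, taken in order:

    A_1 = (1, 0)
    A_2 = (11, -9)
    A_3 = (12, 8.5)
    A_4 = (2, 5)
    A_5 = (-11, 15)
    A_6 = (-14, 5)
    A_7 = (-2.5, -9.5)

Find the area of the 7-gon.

315.25

A_1→A_2: (1)(-9) − (11)(0) = -9
A_2→A_3: (11)(8.5) − (12)(-9) = 201.5
A_3→A_4: (12)(5) − (2)(8.5) = 43
A_4→A_5: (2)(15) − (-11)(5) = 85
A_5→A_6: (-11)(5) − (-14)(15) = 155
A_6→A_7: (-14)(-9.5) − (-2.5)(5) = 145.5
A_7→A_1: (-2.5)(0) − (1)(-9.5) = 9.5
Σ = 630.5
Area = |Σ|/2 = 315.25.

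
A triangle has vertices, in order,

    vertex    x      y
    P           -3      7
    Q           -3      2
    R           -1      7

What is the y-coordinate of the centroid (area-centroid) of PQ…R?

Apply the surveyor's formula. First the cross-terms c_i = x_i·y_{i+1} − x_{i+1}·y_i:
  15, -19, 14  ⇒  2A = 10, A = 5.
Then Σ (y_i + y_{i+1})·c_i = 160, so ȳ = 160 / (6·5) = 16/3.

16/3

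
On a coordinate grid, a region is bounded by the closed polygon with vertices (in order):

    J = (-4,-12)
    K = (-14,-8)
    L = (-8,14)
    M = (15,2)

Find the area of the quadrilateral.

Apply the surveyor's formula: 2A = Σ (x_i·y_{i+1} − x_{i+1}·y_i), indices taken mod 4.
Σ = (-136) + (-260) + (-226) + (-172) = -794
Area = |Σ|/2 = 397.

397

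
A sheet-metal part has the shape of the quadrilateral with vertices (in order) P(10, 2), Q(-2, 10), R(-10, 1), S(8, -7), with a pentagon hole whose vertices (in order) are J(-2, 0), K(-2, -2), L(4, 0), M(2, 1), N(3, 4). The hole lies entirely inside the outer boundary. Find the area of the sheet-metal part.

160.5

Outer boundary:
Apply the surveyor's formula: 2A = Σ (x_i·y_{i+1} − x_{i+1}·y_i), indices taken mod 4.
Σ = (104) + (98) + (62) + (86) = 350
Area = |Σ|/2 = 175.
Hole:
Σ = (4) + (8) + (4) + (5) + (8) = 29
Area = |Σ|/2 = 14.5.
Net area = 175 − 14.5 = 160.5.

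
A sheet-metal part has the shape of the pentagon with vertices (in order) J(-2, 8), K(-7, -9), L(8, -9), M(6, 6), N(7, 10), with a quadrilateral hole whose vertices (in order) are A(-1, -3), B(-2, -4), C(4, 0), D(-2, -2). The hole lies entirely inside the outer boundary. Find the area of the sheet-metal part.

197.5

Outer boundary:
Apply the shoelace formula: 2A = Σ (x_i·y_{i+1} − x_{i+1}·y_i), indices taken mod 5.
Σ = (74) + (135) + (102) + (18) + (76) = 405
Area = |Σ|/2 = 202.5.
Hole:
Apply the shoelace formula: 2A = Σ (x_i·y_{i+1} − x_{i+1}·y_i), indices taken mod 4.
Cross-terms: -2, 16, -8, 4  ⇒  Σ = 10
Area = |Σ|/2 = 5.
Net area = 202.5 − 5 = 197.5.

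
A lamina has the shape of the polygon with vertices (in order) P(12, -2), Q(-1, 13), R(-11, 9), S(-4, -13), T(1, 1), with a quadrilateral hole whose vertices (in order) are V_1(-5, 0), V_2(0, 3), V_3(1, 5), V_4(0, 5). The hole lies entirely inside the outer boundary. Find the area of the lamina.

225

Outer boundary:
Apply Gauss's area formula: 2A = Σ (x_i·y_{i+1} − x_{i+1}·y_i), indices taken mod 5.
Cross-terms: 154, 134, 179, 9, -14  ⇒  Σ = 462
Area = |Σ|/2 = 231.
Hole:
Σ = (-15) + (-3) + (5) + (25) = 12
Area = |Σ|/2 = 6.
Net area = 231 − 6 = 225.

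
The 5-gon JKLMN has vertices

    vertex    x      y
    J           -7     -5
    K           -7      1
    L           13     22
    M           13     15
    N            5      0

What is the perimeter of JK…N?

72

|JK| = √((0)² + (6)²) = √36 = 6
|KL| = √((20)² + (21)²) = √841 = 29
|LM| = √((0)² + (-7)²) = √49 = 7
|MN| = √((-8)² + (-15)²) = √289 = 17
|NJ| = √((-12)² + (-5)²) = √169 = 13
Perimeter = 6 + 29 + 7 + 17 + 13 = 72.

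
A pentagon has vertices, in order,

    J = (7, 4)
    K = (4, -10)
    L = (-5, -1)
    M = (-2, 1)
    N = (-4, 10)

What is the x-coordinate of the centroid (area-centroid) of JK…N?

335/249

Apply the shoelace formula. First the cross-terms c_i = x_i·y_{i+1} − x_{i+1}·y_i:
  -86, -54, -7, -16, -86  ⇒  2A = -249, A = -124.5.
Then Σ (x_i + x_{i+1})·c_i = -1005, so x̄ = -1005 / (6·(-124.5)) = 335/249.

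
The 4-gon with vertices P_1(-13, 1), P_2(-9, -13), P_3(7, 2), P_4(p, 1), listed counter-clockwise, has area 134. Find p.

3

Write out the shoelace sum; only the two edges meeting at P_4 involve p:
2·Area = [(7·1 − p·2) + (p·1 − (-13)·1)] + 251
       = -1·p + 271 = 268
⇒ p = 3.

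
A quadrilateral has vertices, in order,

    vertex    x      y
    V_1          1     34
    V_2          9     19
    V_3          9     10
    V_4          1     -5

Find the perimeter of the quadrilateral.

|V_1V_2| = √((8)² + (-15)²) = √289 = 17
|V_2V_3| = √((0)² + (-9)²) = √81 = 9
|V_3V_4| = √((-8)² + (-15)²) = √289 = 17
|V_4V_1| = √((0)² + (39)²) = √1521 = 39
Perimeter = 17 + 9 + 17 + 39 = 82.

82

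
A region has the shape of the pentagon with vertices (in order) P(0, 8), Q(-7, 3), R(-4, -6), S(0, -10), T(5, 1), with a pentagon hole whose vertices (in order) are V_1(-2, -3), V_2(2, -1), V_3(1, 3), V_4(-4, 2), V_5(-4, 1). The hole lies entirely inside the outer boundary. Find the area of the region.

96.5

Outer boundary:
Apply the shoelace (surveyor's) formula: 2A = Σ (x_i·y_{i+1} − x_{i+1}·y_i), indices taken mod 5.
Σ = (56) + (54) + (40) + (50) + (40) = 240
Area = |Σ|/2 = 120.
Hole:
Apply Gauss's area formula: 2A = Σ (x_i·y_{i+1} − x_{i+1}·y_i), indices taken mod 5.
Σ = (8) + (7) + (14) + (4) + (14) = 47
Area = |Σ|/2 = 23.5.
Net area = 120 − 23.5 = 96.5.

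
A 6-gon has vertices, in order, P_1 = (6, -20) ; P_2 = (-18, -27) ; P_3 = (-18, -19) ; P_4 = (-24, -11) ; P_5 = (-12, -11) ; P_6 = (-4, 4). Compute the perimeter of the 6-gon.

98

|P_1P_2| = √((-24)² + (-7)²) = √625 = 25
|P_2P_3| = √((0)² + (8)²) = √64 = 8
|P_3P_4| = √((-6)² + (8)²) = √100 = 10
|P_4P_5| = √((12)² + (0)²) = √144 = 12
|P_5P_6| = √((8)² + (15)²) = √289 = 17
|P_6P_1| = √((10)² + (-24)²) = √676 = 26
Perimeter = 25 + 8 + 10 + 12 + 17 + 26 = 98.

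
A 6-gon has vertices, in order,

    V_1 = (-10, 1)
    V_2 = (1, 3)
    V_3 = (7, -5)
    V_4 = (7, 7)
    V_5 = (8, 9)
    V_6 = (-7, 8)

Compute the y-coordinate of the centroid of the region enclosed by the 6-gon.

56/13

Apply Gauss's area formula. First the cross-terms c_i = x_i·y_{i+1} − x_{i+1}·y_i:
  -31, -26, 84, 7, 127, 73  ⇒  2A = 234, A = 117.
Then Σ (y_i + y_{i+1})·c_i = 3024, so ȳ = 3024 / (6·117) = 56/13.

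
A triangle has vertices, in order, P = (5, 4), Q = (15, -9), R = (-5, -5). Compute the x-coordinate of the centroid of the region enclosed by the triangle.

5

Apply the shoelace (surveyor's) formula. First the cross-terms c_i = x_i·y_{i+1} − x_{i+1}·y_i:
  -105, -120, 5  ⇒  2A = -220, A = -110.
Then Σ (x_i + x_{i+1})·c_i = -3300, so x̄ = -3300 / (6·(-110)) = 5.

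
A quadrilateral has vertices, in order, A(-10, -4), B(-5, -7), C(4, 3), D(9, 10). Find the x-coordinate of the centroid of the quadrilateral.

Apply Gauss's area formula. First the cross-terms c_i = x_i·y_{i+1} − x_{i+1}·y_i:
  50, 13, 13, 64  ⇒  2A = 140, A = 70.
Then Σ (x_i + x_{i+1})·c_i = -658, so x̄ = -658 / (6·70) = -47/30.

-47/30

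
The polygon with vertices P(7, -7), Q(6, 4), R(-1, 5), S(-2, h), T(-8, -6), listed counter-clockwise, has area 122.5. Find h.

The doubled signed area Σ (x_i y_{i+1} − x_{i+1} y_i) is linear in h.
With h=0 it equals 224; the coefficient of h is 7 (from the two edges through S).
So 7·h + 224 = 2·122.5 = 245 ⇒ h = 3.

3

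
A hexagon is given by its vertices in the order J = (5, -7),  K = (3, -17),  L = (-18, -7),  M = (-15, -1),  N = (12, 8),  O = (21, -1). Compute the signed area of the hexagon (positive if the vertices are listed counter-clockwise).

Apply Gauss's area formula: 2A = Σ (x_i·y_{i+1} − x_{i+1}·y_i), indices taken mod 6.
J→K: (5)(-17) − (3)(-7) = -64
K→L: (3)(-7) − (-18)(-17) = -327
L→M: (-18)(-1) − (-15)(-7) = -87
M→N: (-15)(8) − (12)(-1) = -108
N→O: (12)(-1) − (21)(8) = -180
O→J: (21)(-7) − (5)(-1) = -142
Σ = -908
Signed area = Σ/2 = -454 (negative ⇒ clockwise traversal).

-454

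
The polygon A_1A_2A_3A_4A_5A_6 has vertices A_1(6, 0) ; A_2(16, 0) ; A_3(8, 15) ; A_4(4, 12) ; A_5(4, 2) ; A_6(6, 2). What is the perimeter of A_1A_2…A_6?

|A_1A_2| = √((10)² + (0)²) = √100 = 10
|A_2A_3| = √((-8)² + (15)²) = √289 = 17
|A_3A_4| = √((-4)² + (-3)²) = √25 = 5
|A_4A_5| = √((0)² + (-10)²) = √100 = 10
|A_5A_6| = √((2)² + (0)²) = √4 = 2
|A_6A_1| = √((0)² + (-2)²) = √4 = 2
Perimeter = 10 + 17 + 5 + 10 + 2 + 2 = 46.

46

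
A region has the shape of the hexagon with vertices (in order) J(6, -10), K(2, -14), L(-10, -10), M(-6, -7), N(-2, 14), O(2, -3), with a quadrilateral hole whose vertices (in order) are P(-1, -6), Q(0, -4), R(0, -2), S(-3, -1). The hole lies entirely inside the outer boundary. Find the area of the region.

Outer boundary:
J→K: (6)(-14) − (2)(-10) = -64
K→L: (2)(-10) − (-10)(-14) = -160
L→M: (-10)(-7) − (-6)(-10) = 10
M→N: (-6)(14) − (-2)(-7) = -98
N→O: (-2)(-3) − (2)(14) = -22
O→J: (2)(-10) − (6)(-3) = -2
Σ = -336
Area = |Σ|/2 = 168.
Hole:
Apply the surveyor's formula: 2A = Σ (x_i·y_{i+1} − x_{i+1}·y_i), indices taken mod 4.
Cross-terms: 4, 0, -6, 17  ⇒  Σ = 15
Area = |Σ|/2 = 7.5.
Net area = 168 − 7.5 = 160.5.

160.5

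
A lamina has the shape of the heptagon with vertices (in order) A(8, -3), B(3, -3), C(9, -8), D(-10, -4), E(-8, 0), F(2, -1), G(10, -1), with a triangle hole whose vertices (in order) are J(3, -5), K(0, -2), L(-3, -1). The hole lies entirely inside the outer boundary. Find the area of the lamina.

Outer boundary:
Σ = (-15) + (3) + (-116) + (-32) + (8) + (8) + (-22) = -166
Area = |Σ|/2 = 83.
Hole:
Apply Gauss's area formula: 2A = Σ (x_i·y_{i+1} − x_{i+1}·y_i), indices taken mod 3.
Σ = (-6) + (-6) + (18) = 6
Area = |Σ|/2 = 3.
Net area = 83 − 3 = 80.

80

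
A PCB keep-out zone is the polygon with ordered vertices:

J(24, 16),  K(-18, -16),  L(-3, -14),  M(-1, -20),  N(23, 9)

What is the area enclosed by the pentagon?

Apply Gauss's area formula: 2A = Σ (x_i·y_{i+1} − x_{i+1}·y_i), indices taken mod 5.
J→K: (24)(-16) − (-18)(16) = -96
K→L: (-18)(-14) − (-3)(-16) = 204
L→M: (-3)(-20) − (-1)(-14) = 46
M→N: (-1)(9) − (23)(-20) = 451
N→J: (23)(16) − (24)(9) = 152
Σ = 757
Area = |Σ|/2 = 378.5.

378.5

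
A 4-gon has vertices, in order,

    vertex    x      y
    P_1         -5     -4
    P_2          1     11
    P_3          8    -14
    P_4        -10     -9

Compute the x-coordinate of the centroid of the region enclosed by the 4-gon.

43/222

Apply the shoelace formula. First the cross-terms c_i = x_i·y_{i+1} − x_{i+1}·y_i:
  -51, -102, -212, -5  ⇒  2A = -370, A = -185.
Then Σ (x_i + x_{i+1})·c_i = -215, so x̄ = -215 / (6·(-185)) = 43/222.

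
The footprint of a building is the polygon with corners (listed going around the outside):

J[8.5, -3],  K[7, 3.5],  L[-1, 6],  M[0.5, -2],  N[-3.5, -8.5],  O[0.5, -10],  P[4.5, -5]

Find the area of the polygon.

97.375

Apply Gauss's area formula: 2A = Σ (x_i·y_{i+1} − x_{i+1}·y_i), indices taken mod 7.
Σ = (50.75) + (45.5) + (-1) + (-11.25) + (39.25) + (42.5) + (29) = 194.75
Area = |Σ|/2 = 97.375.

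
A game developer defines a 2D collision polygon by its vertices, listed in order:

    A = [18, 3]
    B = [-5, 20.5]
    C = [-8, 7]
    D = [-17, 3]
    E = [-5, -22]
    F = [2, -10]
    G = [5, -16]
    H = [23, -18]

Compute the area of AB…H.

890

Apply the surveyor's formula: 2A = Σ (x_i·y_{i+1} − x_{i+1}·y_i), indices taken mod 8.
Cross-terms: 384, 129, 95, 389, 94, 18, 278, 393  ⇒  Σ = 1780
Area = |Σ|/2 = 890.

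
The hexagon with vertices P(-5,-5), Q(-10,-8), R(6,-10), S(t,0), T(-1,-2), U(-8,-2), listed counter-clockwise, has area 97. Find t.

5

Write out the shoelace sum; only the two edges meeting at S involve t:
2·Area = [(6·0 − t·(-10)) + (t·(-2) − (-1)·0)] + 154
       = 8·t + 154 = 194
⇒ t = 5.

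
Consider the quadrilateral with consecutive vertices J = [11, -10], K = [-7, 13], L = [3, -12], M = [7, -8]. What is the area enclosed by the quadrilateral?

Apply the shoelace formula: 2A = Σ (x_i·y_{i+1} − x_{i+1}·y_i), indices taken mod 4.
Cross-terms: 73, 45, 60, 18  ⇒  Σ = 196
Area = |Σ|/2 = 98.

98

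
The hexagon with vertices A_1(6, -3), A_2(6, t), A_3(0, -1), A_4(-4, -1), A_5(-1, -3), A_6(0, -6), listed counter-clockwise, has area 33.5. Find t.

1

Write out the shoelace sum; only the two edges meeting at A_2 involve t:
2·Area = [(6·t − 6·(-3)) + (6·(-1) − 0·t)] + 49
       = 6·t + 61 = 67
⇒ t = 1.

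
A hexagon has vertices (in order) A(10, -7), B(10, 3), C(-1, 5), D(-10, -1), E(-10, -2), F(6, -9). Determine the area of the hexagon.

Cross-terms: 100, 53, 51, 10, 102, 48  ⇒  Σ = 364
Area = |Σ|/2 = 182.

182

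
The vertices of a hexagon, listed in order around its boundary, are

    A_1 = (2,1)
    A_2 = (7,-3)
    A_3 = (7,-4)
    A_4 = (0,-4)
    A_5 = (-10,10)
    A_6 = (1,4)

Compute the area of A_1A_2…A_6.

Apply the shoelace (surveyor's) formula: 2A = Σ (x_i·y_{i+1} − x_{i+1}·y_i), indices taken mod 6.
Cross-terms: -13, -7, -28, -40, -50, -7  ⇒  Σ = -145
Area = |Σ|/2 = 72.5.

72.5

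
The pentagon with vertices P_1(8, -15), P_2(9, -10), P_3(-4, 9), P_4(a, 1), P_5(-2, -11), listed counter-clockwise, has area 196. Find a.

Write out the shoelace sum; only the two edges meeting at P_4 involve a:
2·Area = [((-4)·1 − a·9) + (a·(-11) − (-2)·1)] + 214
       = -20·a + 212 = 392
⇒ a = -9.

-9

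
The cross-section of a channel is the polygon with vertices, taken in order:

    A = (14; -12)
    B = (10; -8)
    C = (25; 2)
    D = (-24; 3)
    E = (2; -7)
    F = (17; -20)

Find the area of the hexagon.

Apply the shoelace (surveyor's) formula: 2A = Σ (x_i·y_{i+1} − x_{i+1}·y_i), indices taken mod 6.
Cross-terms: 8, 220, 123, 162, 79, 76  ⇒  Σ = 668
Area = |Σ|/2 = 334.

334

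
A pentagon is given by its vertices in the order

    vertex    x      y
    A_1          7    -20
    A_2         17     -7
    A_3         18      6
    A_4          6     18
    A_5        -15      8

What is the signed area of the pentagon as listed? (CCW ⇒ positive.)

Σ = (291) + (228) + (288) + (318) + (244) = 1369
Signed area = Σ/2 = 684.5 (positive ⇒ counter-clockwise traversal).

684.5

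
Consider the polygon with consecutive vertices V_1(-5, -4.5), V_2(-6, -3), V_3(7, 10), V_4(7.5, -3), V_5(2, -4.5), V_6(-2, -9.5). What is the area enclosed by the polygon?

120.625

V_1→V_2: (-5)(-3) − (-6)(-4.5) = -12
V_2→V_3: (-6)(10) − (7)(-3) = -39
V_3→V_4: (7)(-3) − (7.5)(10) = -96
V_4→V_5: (7.5)(-4.5) − (2)(-3) = -27.75
V_5→V_6: (2)(-9.5) − (-2)(-4.5) = -28
V_6→V_1: (-2)(-4.5) − (-5)(-9.5) = -38.5
Σ = -241.25
Area = |Σ|/2 = 120.625.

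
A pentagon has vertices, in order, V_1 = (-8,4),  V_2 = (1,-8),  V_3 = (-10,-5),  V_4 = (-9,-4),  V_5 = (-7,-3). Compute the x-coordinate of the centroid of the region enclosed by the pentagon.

Apply Gauss's area formula. First the cross-terms c_i = x_i·y_{i+1} − x_{i+1}·y_i:
  60, -85, -5, -1, -52  ⇒  2A = -83, A = -41.5.
Then Σ (x_i + x_{i+1})·c_i = 1236, so x̄ = 1236 / (6·(-41.5)) = -412/83.

-412/83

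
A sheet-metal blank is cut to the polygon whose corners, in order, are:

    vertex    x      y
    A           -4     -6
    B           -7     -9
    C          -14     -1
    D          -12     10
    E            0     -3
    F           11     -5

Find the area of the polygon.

Apply the shoelace formula: 2A = Σ (x_i·y_{i+1} − x_{i+1}·y_i), indices taken mod 6.
Σ = (-6) + (-119) + (-152) + (36) + (33) + (-86) = -294
Area = |Σ|/2 = 147.

147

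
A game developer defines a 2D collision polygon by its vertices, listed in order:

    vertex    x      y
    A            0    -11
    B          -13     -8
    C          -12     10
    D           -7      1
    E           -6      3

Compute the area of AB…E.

130

Apply Gauss's area formula: 2A = Σ (x_i·y_{i+1} − x_{i+1}·y_i), indices taken mod 5.
Cross-terms: -143, -226, 58, -15, 66  ⇒  Σ = -260
Area = |Σ|/2 = 130.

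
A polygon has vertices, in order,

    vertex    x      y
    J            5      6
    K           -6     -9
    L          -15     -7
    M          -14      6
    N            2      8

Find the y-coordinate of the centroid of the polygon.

Apply the shoelace formula. First the cross-terms c_i = x_i·y_{i+1} − x_{i+1}·y_i:
  -9, -93, -188, -124, -28  ⇒  2A = -442, A = -221.
Then Σ (y_i + y_{i+1})·c_i = -425, so ȳ = -425 / (6·(-221)) = 25/78.

25/78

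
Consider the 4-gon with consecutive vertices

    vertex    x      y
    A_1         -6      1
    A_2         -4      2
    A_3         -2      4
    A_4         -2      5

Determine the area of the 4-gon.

Σ = (-8) + (-12) + (-2) + (28) = 6
Area = |Σ|/2 = 3.

3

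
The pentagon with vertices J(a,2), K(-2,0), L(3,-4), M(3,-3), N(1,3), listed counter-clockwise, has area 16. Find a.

-1

Write out the shoelace sum; only the two edges meeting at J involve a:
2·Area = [(1·2 − a·3) + (a·0 − (-2)·2)] + 23
       = -3·a + 29 = 32
⇒ a = -1.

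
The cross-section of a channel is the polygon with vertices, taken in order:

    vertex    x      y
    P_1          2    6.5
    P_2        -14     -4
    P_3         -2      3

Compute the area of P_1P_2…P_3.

7

Apply the shoelace (surveyor's) formula: 2A = Σ (x_i·y_{i+1} − x_{i+1}·y_i), indices taken mod 3.
Σ = (83) + (-50) + (-19) = 14
Area = |Σ|/2 = 7.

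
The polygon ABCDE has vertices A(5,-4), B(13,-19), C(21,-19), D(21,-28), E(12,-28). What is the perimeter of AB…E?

68

|AB| = √((8)² + (-15)²) = √289 = 17
|BC| = √((8)² + (0)²) = √64 = 8
|CD| = √((0)² + (-9)²) = √81 = 9
|DE| = √((-9)² + (0)²) = √81 = 9
|EA| = √((-7)² + (24)²) = √625 = 25
Perimeter = 17 + 8 + 9 + 9 + 25 = 68.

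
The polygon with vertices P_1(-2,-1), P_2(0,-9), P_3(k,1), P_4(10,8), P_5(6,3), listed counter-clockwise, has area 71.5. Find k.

9

Write out the shoelace sum; only the two edges meeting at P_3 involve k:
2·Area = [(0·1 − k·(-9)) + (k·8 − 10·1)] + 0
       = 17·k + -10 = 143
⇒ k = 9.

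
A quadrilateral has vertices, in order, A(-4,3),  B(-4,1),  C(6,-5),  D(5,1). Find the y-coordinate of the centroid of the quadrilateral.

-1/3

Apply the shoelace (surveyor's) formula. First the cross-terms c_i = x_i·y_{i+1} − x_{i+1}·y_i:
  8, 14, 31, 19  ⇒  2A = 72, A = 36.
Then Σ (y_i + y_{i+1})·c_i = -72, so ȳ = -72 / (6·36) = -1/3.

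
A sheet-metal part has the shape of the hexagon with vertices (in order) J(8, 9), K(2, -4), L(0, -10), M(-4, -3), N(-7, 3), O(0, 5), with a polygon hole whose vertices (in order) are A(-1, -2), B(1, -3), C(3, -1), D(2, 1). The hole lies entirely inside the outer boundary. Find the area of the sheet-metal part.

101.5

Outer boundary:
J→K: (8)(-4) − (2)(9) = -50
K→L: (2)(-10) − (0)(-4) = -20
L→M: (0)(-3) − (-4)(-10) = -40
M→N: (-4)(3) − (-7)(-3) = -33
N→O: (-7)(5) − (0)(3) = -35
O→J: (0)(9) − (8)(5) = -40
Σ = -218
Area = |Σ|/2 = 109.
Hole:
A→B: (-1)(-3) − (1)(-2) = 5
B→C: (1)(-1) − (3)(-3) = 8
C→D: (3)(1) − (2)(-1) = 5
D→A: (2)(-2) − (-1)(1) = -3
Σ = 15
Area = |Σ|/2 = 7.5.
Net area = 109 − 7.5 = 101.5.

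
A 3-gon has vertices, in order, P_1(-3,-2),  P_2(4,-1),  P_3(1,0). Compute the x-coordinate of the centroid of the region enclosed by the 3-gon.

2/3

Apply the shoelace formula. First the cross-terms c_i = x_i·y_{i+1} − x_{i+1}·y_i:
  11, 1, -2  ⇒  2A = 10, A = 5.
Then Σ (x_i + x_{i+1})·c_i = 20, so x̄ = 20 / (6·5) = 2/3.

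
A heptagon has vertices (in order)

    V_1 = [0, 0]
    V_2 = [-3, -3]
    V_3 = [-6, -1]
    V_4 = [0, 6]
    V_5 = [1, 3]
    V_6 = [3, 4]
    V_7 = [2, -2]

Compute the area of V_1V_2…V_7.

V_1→V_2: (0)(-3) − (-3)(0) = 0
V_2→V_3: (-3)(-1) − (-6)(-3) = -15
V_3→V_4: (-6)(6) − (0)(-1) = -36
V_4→V_5: (0)(3) − (1)(6) = -6
V_5→V_6: (1)(4) − (3)(3) = -5
V_6→V_7: (3)(-2) − (2)(4) = -14
V_7→V_1: (2)(0) − (0)(-2) = 0
Σ = -76
Area = |Σ|/2 = 38.

38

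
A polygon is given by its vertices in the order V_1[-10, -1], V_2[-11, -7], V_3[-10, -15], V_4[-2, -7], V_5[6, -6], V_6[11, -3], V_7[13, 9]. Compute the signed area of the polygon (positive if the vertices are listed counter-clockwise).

Apply Gauss's area formula: 2A = Σ (x_i·y_{i+1} − x_{i+1}·y_i), indices taken mod 7.
V_1→V_2: (-10)(-7) − (-11)(-1) = 59
V_2→V_3: (-11)(-15) − (-10)(-7) = 95
V_3→V_4: (-10)(-7) − (-2)(-15) = 40
V_4→V_5: (-2)(-6) − (6)(-7) = 54
V_5→V_6: (6)(-3) − (11)(-6) = 48
V_6→V_7: (11)(9) − (13)(-3) = 138
V_7→V_1: (13)(-1) − (-10)(9) = 77
Σ = 511
Signed area = Σ/2 = 255.5 (positive ⇒ counter-clockwise traversal).

255.5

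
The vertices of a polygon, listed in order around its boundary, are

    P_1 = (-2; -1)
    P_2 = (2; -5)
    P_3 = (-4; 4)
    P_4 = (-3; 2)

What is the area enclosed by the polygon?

Apply the shoelace formula: 2A = Σ (x_i·y_{i+1} − x_{i+1}·y_i), indices taken mod 4.
P_1→P_2: (-2)(-5) − (2)(-1) = 12
P_2→P_3: (2)(4) − (-4)(-5) = -12
P_3→P_4: (-4)(2) − (-3)(4) = 4
P_4→P_1: (-3)(-1) − (-2)(2) = 7
Σ = 11
Area = |Σ|/2 = 5.5.

5.5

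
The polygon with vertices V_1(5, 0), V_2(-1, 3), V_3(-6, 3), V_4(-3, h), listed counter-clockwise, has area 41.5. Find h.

-4

The doubled signed area Σ (x_i y_{i+1} − x_{i+1} y_i) is linear in h.
With h=0 it equals 39; the coefficient of h is -11 (from the two edges through V_4).
So -11·h + 39 = 2·41.5 = 83 ⇒ h = -4.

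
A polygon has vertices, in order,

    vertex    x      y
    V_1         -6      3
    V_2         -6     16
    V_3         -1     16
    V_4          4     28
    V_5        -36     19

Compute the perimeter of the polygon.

106

|V_1V_2| = √((0)² + (13)²) = √169 = 13
|V_2V_3| = √((5)² + (0)²) = √25 = 5
|V_3V_4| = √((5)² + (12)²) = √169 = 13
|V_4V_5| = √((-40)² + (-9)²) = √1681 = 41
|V_5V_1| = √((30)² + (-16)²) = √1156 = 34
Perimeter = 13 + 5 + 13 + 41 + 34 = 106.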